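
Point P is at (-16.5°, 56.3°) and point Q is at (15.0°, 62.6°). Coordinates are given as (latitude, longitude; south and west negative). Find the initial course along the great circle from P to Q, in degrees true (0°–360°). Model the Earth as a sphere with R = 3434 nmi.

11.5°

N = sin Δλ·cos φ₂ = +0.1060;  D = cos φ₁ sin φ₂ − sin φ₁ cos φ₂ cos Δλ = +0.5208
initial course = atan2(N, D) = 11.50°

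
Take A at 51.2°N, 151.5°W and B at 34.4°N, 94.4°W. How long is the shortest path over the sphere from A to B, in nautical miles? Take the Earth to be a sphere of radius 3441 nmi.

cos σ = sin φ₁ sin φ₂ + cos φ₁ cos φ₂ cos Δλ
      = sin(51.20°)sin(34.40°) + cos(51.20°)cos(34.40°)cos(57.10°) = 0.7211
σ = 43.852° → d = Rσ = 3441·0.76536 = 2634 nmi

2634 nmi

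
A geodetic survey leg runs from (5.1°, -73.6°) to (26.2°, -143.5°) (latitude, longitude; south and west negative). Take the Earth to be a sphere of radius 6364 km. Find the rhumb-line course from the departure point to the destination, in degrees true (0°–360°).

Δψ = ln[tan(π/4+φ₂/2)/tan(π/4+φ₁/2)] = +0.3850
Δλ = -1.2200 rad (taken the short way round)
course = atan2(Δλ, Δψ) = 287.51°

287.5°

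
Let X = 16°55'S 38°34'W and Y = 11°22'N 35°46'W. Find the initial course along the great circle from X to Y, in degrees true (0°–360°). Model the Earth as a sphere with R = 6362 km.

5.8°

θ = atan2( sin Δλ·cos φ₂ ,  cos φ₁ sin φ₂ − sin φ₁ cos φ₂ cos Δλ )
  = atan2(+0.0479, +0.4735) = 5.78°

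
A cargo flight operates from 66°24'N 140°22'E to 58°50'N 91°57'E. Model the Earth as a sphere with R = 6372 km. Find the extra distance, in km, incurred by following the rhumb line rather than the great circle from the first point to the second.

61 km

Great circle: cos σ = sin φ₁ sin φ₂ + cos φ₁ cos φ₂ cos Δλ,  σ = 0.3986 rad → d_gc = 2539.71 km
Rhumb line: Δψ = -0.2889, q = Δφ/Δψ = 0.4571, d_rh = R√(Δφ²+q²Δλ²) = 2601.15 km
Excess = 2601.15 − 2539.71 = 61.44 ≈ 61 km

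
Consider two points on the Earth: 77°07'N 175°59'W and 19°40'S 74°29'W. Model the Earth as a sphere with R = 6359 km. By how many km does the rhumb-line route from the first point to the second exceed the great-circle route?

712 km

Great circle: cos σ = sin φ₁ sin φ₂ + cos φ₁ cos φ₂ cos Δλ,  σ = 1.9497 rad → d_gc = 12398.4 km
Rhumb line: Δψ = -2.5314, q = Δφ/Δψ = 0.6673, d_rh = R√(Δφ²+q²Δλ²) = 13110.6 km
Excess = 13110.6 − 12398.4 = 712.2 ≈ 712 km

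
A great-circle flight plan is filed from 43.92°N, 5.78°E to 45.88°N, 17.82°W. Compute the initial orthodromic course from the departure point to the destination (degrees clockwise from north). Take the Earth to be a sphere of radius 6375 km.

θ = atan2( sin Δλ·cos φ₂ ,  cos φ₁ sin φ₂ − sin φ₁ cos φ₂ cos Δλ )
  = atan2(-0.2787, +0.0746) = 284.98°

285.0°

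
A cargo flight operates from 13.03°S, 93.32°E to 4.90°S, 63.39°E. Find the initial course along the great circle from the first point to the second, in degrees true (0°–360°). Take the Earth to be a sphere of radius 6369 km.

θ = atan2( sin Δλ·cos φ₂ ,  cos φ₁ sin φ₂ − sin φ₁ cos φ₂ cos Δλ )
  = atan2(-0.4971, +0.1115) = 282.64°

282.6°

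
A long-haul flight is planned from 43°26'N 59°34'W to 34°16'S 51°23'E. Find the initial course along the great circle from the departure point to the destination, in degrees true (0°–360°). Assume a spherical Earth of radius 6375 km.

104.9°

θ = atan2( sin Δλ·cos φ₂ ,  cos φ₁ sin φ₂ − sin φ₁ cos φ₂ cos Δλ )
  = atan2(+0.7718, -0.2057) = 104.92°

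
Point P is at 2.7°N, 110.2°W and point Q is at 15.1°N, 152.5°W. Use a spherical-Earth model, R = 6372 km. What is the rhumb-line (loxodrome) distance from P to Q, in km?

4839 km

Rhumb course C = atan2(Δλ, Δψ) with Δψ = ln[tan(π/4+φ₂/2)/tan(π/4+φ₁/2)] = +0.2195, Δλ = -0.7383 → C = 286.56°
d = R·|Δφ| / |cos C| = 6372·0.21642 / 0.28500 = 4839 km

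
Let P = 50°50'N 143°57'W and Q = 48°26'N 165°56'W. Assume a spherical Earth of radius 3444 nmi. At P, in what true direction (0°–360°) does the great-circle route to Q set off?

N = sin Δλ·cos φ₂ = -0.2484;  D = cos φ₁ sin φ₂ − sin φ₁ cos φ₂ cos Δλ = -0.0045
initial course = atan2(N, D) = 268.97°

269.0°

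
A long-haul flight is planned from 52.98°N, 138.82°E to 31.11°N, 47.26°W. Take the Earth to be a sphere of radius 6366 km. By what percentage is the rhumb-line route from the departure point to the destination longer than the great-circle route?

34.7%

Great circle: σ = 1.6710 rad → d_gc = Rσ = 10637.8 km
Rhumb: Δφ = -0.3817, Δλ = +3.0355, Δψ = -0.5224, q = Δφ/Δψ = 0.7306 → d_rh = R√(Δφ²+q²Δλ²) = 14325.6 km
Excess = (14325.6 − 10637.8) / 10637.8 = 3687.8 / 10637.8 = 34.67% ≈ 34.7%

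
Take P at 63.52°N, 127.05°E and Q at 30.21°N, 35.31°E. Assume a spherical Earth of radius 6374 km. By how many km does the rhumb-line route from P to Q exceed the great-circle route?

487 km

Great circle: cos σ = sin φ₁ sin φ₂ + cos φ₁ cos φ₂ cos Δλ,  σ = 1.1167 rad → d_gc = 7117.61 km
Rhumb line: Δψ = -0.8934, q = Δφ/Δψ = 0.6507, d_rh = R√(Δφ²+q²Δλ²) = 7605.08 km
Excess = 7605.08 − 7117.61 = 487.47 ≈ 487 km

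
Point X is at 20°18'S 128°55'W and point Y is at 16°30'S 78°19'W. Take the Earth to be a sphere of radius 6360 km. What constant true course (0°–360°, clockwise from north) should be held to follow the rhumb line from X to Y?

Δψ = ln[tan(π/4+φ₂/2)/tan(π/4+φ₁/2)] = +0.0699
Δλ = +0.8831 rad (taken the short way round)
course = atan2(Δλ, Δψ) = 85.47°

85.5°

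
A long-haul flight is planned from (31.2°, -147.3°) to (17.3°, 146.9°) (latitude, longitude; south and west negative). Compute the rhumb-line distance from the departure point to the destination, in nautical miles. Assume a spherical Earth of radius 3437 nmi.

3682 nmi

Rhumb course C = atan2(Δλ, Δψ) with Δψ = ln[tan(π/4+φ₂/2)/tan(π/4+φ₁/2)] = -0.2670, Δλ = -1.1484 → C = 256.91°
d = R·|Δφ| / |cos C| = 3437·0.24260 / 0.22645 = 3682 nmi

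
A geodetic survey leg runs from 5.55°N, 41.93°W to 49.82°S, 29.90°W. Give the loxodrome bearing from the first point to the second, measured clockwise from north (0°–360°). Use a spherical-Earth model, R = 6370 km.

Meridional parts: M(φ₁)=+0.0970, M(φ₂)=-1.0058 → ΔM = -1.1028;  Δλ = +0.2100 rad
tan C = Δλ / ΔM = -0.1904 → C = 169.22°

169.2°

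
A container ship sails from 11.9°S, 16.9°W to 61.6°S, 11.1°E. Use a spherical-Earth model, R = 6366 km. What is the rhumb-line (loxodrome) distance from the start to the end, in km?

5988 km

Δψ = ln[tan(π/4+φ₂/2)/tan(π/4+φ₁/2)] = -1.1650;  Δφ = -0.8674 rad,  Δλ = +0.4887 rad
q = Δφ/Δψ = 0.7446
d = R·√(Δφ² + q²Δλ²) = 6366·0.94065 = 5988 km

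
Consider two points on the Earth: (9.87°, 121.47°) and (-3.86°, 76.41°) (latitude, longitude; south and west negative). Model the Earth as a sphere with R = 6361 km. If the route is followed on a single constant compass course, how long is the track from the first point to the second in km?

Rhumb course C = atan2(Δλ, Δψ) with Δψ = ln[tan(π/4+φ₂/2)/tan(π/4+φ₁/2)] = -0.2405, Δλ = -0.7864 → C = 252.99°
d = R·|Δφ| / |cos C| = 6361·0.23963 / 0.29249 = 5212 km

5212 km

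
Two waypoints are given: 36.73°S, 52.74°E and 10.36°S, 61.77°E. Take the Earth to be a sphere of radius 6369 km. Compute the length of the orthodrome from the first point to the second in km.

3068 km

Haversine: a = sin²(Δφ/2)+cos φ₁ cos φ₂ sin²(Δλ/2) = 0.05691;  σ = 2·atan2(√a,√(1−a))
σ = 27.604° → d = Rσ = 6369·0.48178 = 3068 km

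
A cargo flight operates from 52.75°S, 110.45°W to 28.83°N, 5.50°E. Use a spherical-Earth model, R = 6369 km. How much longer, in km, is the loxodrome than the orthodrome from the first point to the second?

317 km

Great circle: cos σ = sin φ₁ sin φ₂ + cos φ₁ cos φ₂ cos Δλ,  σ = 2.2343 rad → d_gc = 14230.26 km
Rhumb line: Δψ = +1.6135, q = Δφ/Δψ = 0.8825, d_rh = R√(Δφ²+q²Δλ²) = 14546.77 km
Excess = 14546.77 − 14230.26 = 316.51 ≈ 317 km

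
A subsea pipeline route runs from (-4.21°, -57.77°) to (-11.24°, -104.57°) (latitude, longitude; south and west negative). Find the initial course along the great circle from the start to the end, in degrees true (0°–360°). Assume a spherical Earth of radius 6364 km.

258.5°

θ = atan2( sin Δλ·cos φ₂ ,  cos φ₁ sin φ₂ − sin φ₁ cos φ₂ cos Δλ )
  = atan2(-0.7150, -0.1451) = 258.53°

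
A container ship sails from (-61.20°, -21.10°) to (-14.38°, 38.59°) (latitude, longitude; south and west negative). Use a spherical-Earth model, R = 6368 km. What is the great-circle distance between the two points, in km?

7008 km

Haversine: a = sin²(Δφ/2)+cos φ₁ cos φ₂ sin²(Δλ/2) = 0.27343;  σ = 2·atan2(√a,√(1−a))
σ = 63.054° → d = Rσ = 6368·1.10051 = 7008 km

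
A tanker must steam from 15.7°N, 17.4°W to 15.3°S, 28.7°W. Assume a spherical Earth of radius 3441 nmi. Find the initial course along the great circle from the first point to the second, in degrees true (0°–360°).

θ = atan2( sin Δλ·cos φ₂ ,  cos φ₁ sin φ₂ − sin φ₁ cos φ₂ cos Δλ )
  = atan2(-0.1890, -0.5100) = 200.34°

200.3°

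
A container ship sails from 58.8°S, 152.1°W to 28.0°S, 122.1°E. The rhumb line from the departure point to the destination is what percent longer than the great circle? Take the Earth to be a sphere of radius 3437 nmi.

5.3%

Great circle: σ = 1.1207 rad → d_gc = Rσ = 3851.8 nmi
Rhumb: Δφ = +0.5376, Δλ = -1.4975, Δψ = +0.7664, q = Δφ/Δψ = 0.7014 → d_rh = R√(Δφ²+q²Δλ²) = 4055.3 nmi
Excess = (4055.3 − 3851.8) / 3851.8 = 203.5 / 3851.8 = 5.28% ≈ 5.3%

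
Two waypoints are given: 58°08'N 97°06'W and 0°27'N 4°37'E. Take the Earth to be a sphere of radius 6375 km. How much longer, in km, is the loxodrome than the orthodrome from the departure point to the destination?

Great circle: cos σ = sin φ₁ sin φ₂ + cos φ₁ cos φ₂ cos Δλ,  σ = 1.6715 rad → d_gc = 10655.8 km
Rhumb line: Δψ = -1.2457, q = Δφ/Δψ = 0.8082, d_rh = R√(Δφ²+q²Δλ²) = 11173.8 km
Excess = 11173.8 − 10655.8 = 518.0 ≈ 518 km

518 km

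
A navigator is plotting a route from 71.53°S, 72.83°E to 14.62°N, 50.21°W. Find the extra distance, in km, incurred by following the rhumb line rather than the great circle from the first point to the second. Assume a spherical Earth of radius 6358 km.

Great circle: cos σ = sin φ₁ sin φ₂ + cos φ₁ cos φ₂ cos Δλ,  σ = 1.9895 rad → d_gc = 12649.017 km
Rhumb line: Δψ = +2.0745, q = Δφ/Δψ = 0.7248, d_rh = R√(Δφ²+q²Δλ²) = 13759.525 km
Excess = 13759.525 − 12649.017 = 1110.508 ≈ 1111 km

1111 km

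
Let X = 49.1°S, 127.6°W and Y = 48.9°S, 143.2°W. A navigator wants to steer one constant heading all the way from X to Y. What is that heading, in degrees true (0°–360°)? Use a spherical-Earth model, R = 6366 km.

271.1°

Meridional parts: M(φ₁)=-0.9865, M(φ₂)=-0.9812 → ΔM = +0.0053;  Δλ = -0.2723 rad
tan C = Δλ / ΔM = -51.1725 → C = 271.12°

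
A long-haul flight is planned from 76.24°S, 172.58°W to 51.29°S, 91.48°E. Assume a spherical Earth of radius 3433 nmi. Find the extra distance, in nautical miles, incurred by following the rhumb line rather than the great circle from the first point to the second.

259 nmi

Great circle: cos σ = sin φ₁ sin φ₂ + cos φ₁ cos φ₂ cos Δλ,  σ = 0.7340 rad → d_gc = 2519.7 nmi
Rhumb line: Δψ = +1.0686, q = Δφ/Δψ = 0.4075, d_rh = R√(Δφ²+q²Δλ²) = 2778.9 nmi
Excess = 2778.9 − 2519.7 = 259.2 ≈ 259 nmi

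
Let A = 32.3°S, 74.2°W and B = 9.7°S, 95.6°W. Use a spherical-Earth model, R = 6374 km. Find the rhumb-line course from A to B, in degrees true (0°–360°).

318.8°

Δψ = ln[tan(π/4+φ₂/2)/tan(π/4+φ₁/2)] = +0.4261
Δλ = -0.3735 rad (taken the short way round)
course = atan2(Δλ, Δψ) = 318.76°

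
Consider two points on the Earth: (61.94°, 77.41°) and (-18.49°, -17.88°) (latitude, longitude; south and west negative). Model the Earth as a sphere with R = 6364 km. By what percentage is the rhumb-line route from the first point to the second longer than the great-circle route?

3.0%

Great circle: σ = 1.8976 rad → d_gc = Rσ = 12076.2 km
Rhumb: Δφ = -1.4038, Δλ = -1.6631, Δψ = -1.7152, q = Δφ/Δψ = 0.8184 → d_rh = R√(Δφ²+q²Δλ²) = 12443.6 km
Excess = (12443.6 − 12076.2) / 12076.2 = 367.4 / 12076.2 = 3.04% ≈ 3.0%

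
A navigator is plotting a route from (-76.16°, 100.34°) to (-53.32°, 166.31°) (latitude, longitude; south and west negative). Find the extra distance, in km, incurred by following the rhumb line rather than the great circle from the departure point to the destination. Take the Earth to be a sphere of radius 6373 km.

Great circle: cos σ = sin φ₁ sin φ₂ + cos φ₁ cos φ₂ cos Δλ,  σ = 0.5792 rad → d_gc = 3691.4 km
Rhumb line: Δψ = +1.0048, q = Δφ/Δψ = 0.3967, d_rh = R√(Δφ²+q²Δλ²) = 3863.8 km
Excess = 3863.8 − 3691.4 = 172.4 ≈ 172 km

172 km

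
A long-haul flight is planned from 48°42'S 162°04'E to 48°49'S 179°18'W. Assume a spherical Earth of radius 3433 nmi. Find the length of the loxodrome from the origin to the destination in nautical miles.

736 nmi

Δψ = ln[tan(π/4+φ₂/2)/tan(π/4+φ₁/2)] = -0.0031;  Δφ = -0.0020 rad,  Δλ = +0.3252 rad
q = Δφ/Δψ = 0.6592
d = R·√(Δφ² + q²Δλ²) = 3433·0.21440 = 736 nmi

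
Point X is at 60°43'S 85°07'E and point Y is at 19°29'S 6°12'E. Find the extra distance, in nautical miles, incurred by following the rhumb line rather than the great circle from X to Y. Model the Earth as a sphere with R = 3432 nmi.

162 nmi

Great circle: cos σ = sin φ₁ sin φ₂ + cos φ₁ cos φ₂ cos Δλ,  σ = 1.1815 rad → d_gc = 4054.8 nmi
Rhumb line: Δψ = +0.9955, q = Δφ/Δψ = 0.7229, d_rh = R√(Δφ²+q²Δλ²) = 4216.5 nmi
Excess = 4216.5 − 4054.8 = 161.7 ≈ 162 nmi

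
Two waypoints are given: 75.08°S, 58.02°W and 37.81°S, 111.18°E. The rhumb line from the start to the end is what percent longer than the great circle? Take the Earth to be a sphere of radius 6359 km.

Great circle: σ = 1.1674 rad → d_gc = Rσ = 7423.3 km
Rhumb: Δφ = +0.6505, Δλ = +2.9531, Δψ = +1.3192, q = Δφ/Δψ = 0.4931 → d_rh = R√(Δφ²+q²Δλ²) = 10141.4 km
Excess = (10141.4 − 7423.3) / 7423.3 = 2718.1 / 7423.3 = 36.62% ≈ 36.6%

36.6%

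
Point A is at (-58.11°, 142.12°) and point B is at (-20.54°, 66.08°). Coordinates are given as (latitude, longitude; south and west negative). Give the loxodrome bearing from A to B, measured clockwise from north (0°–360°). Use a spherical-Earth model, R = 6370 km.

303.7°

Δψ = ln[tan(π/4+φ₂/2)/tan(π/4+φ₁/2)] = +0.8864
Δλ = -1.3271 rad (taken the short way round)
course = atan2(Δλ, Δψ) = 303.74°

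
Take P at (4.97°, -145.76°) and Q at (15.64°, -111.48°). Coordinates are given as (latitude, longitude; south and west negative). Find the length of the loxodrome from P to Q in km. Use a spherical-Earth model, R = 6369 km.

3927 km

Δψ = ln[tan(π/4+φ₂/2)/tan(π/4+φ₁/2)] = +0.1896;  Δφ = +0.1862 rad,  Δλ = +0.5983 rad
q = Δφ/Δψ = 0.9824
d = R·√(Δφ² + q²Δλ²) = 6369·0.61654 = 3927 km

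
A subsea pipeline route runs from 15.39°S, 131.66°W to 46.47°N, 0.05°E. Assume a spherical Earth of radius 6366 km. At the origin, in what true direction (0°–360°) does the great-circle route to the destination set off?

41.7°

θ = atan2( sin Δλ·cos φ₂ ,  cos φ₁ sin φ₂ − sin φ₁ cos φ₂ cos Δλ )
  = atan2(+0.5142, +0.5774) = 41.68°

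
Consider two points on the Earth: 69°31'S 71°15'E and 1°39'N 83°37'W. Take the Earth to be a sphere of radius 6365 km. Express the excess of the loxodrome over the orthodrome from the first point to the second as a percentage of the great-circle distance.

19.4%

Great circle: σ = 1.9216 rad → d_gc = Rσ = 12230.9 km
Rhumb: Δφ = +1.2421, Δλ = -2.7029, Δψ = +1.7398, q = Δφ/Δψ = 0.7139 → d_rh = R√(Δφ²+q²Δλ²) = 14606.8 km
Excess = (14606.8 − 12230.9) / 12230.9 = 2375.9 / 12230.9 = 19.43% ≈ 19.4%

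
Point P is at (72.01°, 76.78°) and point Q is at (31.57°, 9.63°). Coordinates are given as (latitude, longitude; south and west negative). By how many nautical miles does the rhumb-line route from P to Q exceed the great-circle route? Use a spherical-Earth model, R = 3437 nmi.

Great circle: cos σ = sin φ₁ sin φ₂ + cos φ₁ cos φ₂ cos Δλ,  σ = 0.9271 rad → d_gc = 3186.6 nmi
Rhumb line: Δψ = -1.2621, q = Δφ/Δψ = 0.5592, d_rh = R√(Δφ²+q²Δλ²) = 3310.5 nmi
Excess = 3310.5 − 3186.6 = 123.9 ≈ 124 nmi

124 nmi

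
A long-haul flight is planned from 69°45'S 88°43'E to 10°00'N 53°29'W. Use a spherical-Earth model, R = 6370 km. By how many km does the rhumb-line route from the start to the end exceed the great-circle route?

1742 km

Great circle: cos σ = sin φ₁ sin φ₂ + cos φ₁ cos φ₂ cos Δλ,  σ = 2.0178 rad → d_gc = 12853.25 km
Rhumb line: Δψ = +1.8982, q = Δφ/Δψ = 0.7333, d_rh = R√(Δφ²+q²Δλ²) = 14594.80 km
Excess = 14594.80 − 12853.25 = 1741.55 ≈ 1742 km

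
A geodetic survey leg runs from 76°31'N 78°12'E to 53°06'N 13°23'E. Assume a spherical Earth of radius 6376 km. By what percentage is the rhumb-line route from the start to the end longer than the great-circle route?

4.5%

Great circle: σ = 0.5786 rad → d_gc = Rσ = 3689.3 km
Rhumb: Δφ = -0.4087, Δλ = -1.1313, Δψ = -1.0376, q = Δφ/Δψ = 0.3939 → d_rh = R√(Δφ²+q²Δλ²) = 3855.3 km
Excess = (3855.3 − 3689.3) / 3689.3 = 166.0 / 3689.3 = 4.50% ≈ 4.5%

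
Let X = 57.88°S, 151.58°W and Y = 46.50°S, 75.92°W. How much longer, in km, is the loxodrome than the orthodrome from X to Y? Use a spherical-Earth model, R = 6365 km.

252 km

Great circle: cos σ = sin φ₁ sin φ₂ + cos φ₁ cos φ₂ cos Δλ,  σ = 0.7884 rad → d_gc = 5018.1 km
Rhumb line: Δψ = +0.3263, q = Δφ/Δψ = 0.6087, d_rh = R√(Δφ²+q²Δλ²) = 5269.7 km
Excess = 5269.7 − 5018.1 = 251.6 ≈ 252 km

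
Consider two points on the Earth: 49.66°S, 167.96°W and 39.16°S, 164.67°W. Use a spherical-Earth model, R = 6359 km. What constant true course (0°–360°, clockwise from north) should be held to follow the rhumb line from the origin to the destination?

12.6°

Δψ = ln[tan(π/4+φ₂/2)/tan(π/4+φ₁/2)] = +0.2576
Δλ = +0.0574 rad (taken the short way round)
course = atan2(Δλ, Δψ) = 12.57°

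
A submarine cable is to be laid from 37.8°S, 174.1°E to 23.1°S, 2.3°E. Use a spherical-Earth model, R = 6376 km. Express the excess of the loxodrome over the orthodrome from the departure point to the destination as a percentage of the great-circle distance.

Great circle: σ = 2.0702 rad → d_gc = Rσ = 13199.6 km
Rhumb: Δφ = +0.2566, Δλ = -2.9985, Δψ = +0.2990, q = Δφ/Δψ = 0.8581 → d_rh = R√(Δφ²+q²Δλ²) = 16485.9 km
Excess = (16485.9 − 13199.6) / 13199.6 = 3286.3 / 13199.6 = 24.90% ≈ 24.9%

24.9%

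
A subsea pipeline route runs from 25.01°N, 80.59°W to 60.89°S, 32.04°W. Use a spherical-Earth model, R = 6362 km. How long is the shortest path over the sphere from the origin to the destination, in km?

10487 km

cos σ = sin φ₁ sin φ₂ + cos φ₁ cos φ₂ cos Δλ
      = sin(25.01°)sin(-60.89°) + cos(25.01°)cos(-60.89°)cos(48.55°) = -0.0775
σ = 94.447° → d = Rσ = 6362·1.64841 = 10487 km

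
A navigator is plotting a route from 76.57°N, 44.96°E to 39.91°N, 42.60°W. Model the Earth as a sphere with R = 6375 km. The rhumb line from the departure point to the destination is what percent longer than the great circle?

7.7%

Great circle: σ = 0.8872 rad → d_gc = Rσ = 5655.6 km
Rhumb: Δφ = -0.6398, Δλ = -1.5282, Δψ = -1.3784, q = Δφ/Δψ = 0.4642 → d_rh = R√(Δφ²+q²Δλ²) = 6090.0 km
Excess = (6090.0 − 5655.6) / 5655.6 = 434.4 / 5655.6 = 7.68% ≈ 7.7%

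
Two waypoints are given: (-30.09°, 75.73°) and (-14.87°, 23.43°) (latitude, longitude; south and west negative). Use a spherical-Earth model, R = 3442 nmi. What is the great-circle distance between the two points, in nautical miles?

cos σ = sin φ₁ sin φ₂ + cos φ₁ cos φ₂ cos Δλ
      = sin(-30.09°)sin(-14.87°) + cos(-30.09°)cos(-14.87°)cos(-52.30°) = 0.6401
σ = 50.204° → d = Rσ = 3442·0.87622 = 3016 nmi

3016 nmi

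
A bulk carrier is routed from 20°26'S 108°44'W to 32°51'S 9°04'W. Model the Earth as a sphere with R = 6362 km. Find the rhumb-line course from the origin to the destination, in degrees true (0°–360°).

98.0°

Δψ = ln[tan(π/4+φ₂/2)/tan(π/4+φ₁/2)] = -0.2432
Δλ = +1.7395 rad (taken the short way round)
course = atan2(Δλ, Δψ) = 97.96°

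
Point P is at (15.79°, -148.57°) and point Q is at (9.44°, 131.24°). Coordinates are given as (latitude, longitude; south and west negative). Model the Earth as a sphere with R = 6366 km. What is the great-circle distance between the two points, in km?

8676 km

cos σ = sin φ₁ sin φ₂ + cos φ₁ cos φ₂ cos Δλ
      = sin(15.79°)sin(9.44°) + cos(15.79°)cos(9.44°)cos(-80.19°) = 0.2064
σ = 78.091° → d = Rσ = 6366·1.36294 = 8676 km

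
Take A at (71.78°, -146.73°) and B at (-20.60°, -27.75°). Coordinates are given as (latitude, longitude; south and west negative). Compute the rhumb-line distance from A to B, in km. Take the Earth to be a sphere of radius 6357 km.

14101 km

Δψ = ln[tan(π/4+φ₂/2)/tan(π/4+φ₁/2)] = -2.1979;  Δφ = -1.6123 rad,  Δλ = +2.0766 rad
q = Δφ/Δψ = 0.7336
d = R·√(Δφ² + q²Δλ²) = 6357·2.21814 = 14101 km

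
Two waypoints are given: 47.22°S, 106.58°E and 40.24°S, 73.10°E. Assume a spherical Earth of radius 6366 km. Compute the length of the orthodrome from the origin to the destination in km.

Haversine: a = sin²(Δφ/2)+cos φ₁ cos φ₂ sin²(Δλ/2) = 0.04672;  σ = 2·atan2(√a,√(1−a))
σ = 24.965° → d = Rσ = 6366·0.43572 = 2774 km

2774 km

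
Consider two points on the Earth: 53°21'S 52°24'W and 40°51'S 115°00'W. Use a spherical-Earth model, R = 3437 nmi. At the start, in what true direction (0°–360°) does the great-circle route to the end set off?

θ = atan2( sin Δλ·cos φ₂ ,  cos φ₁ sin φ₂ − sin φ₁ cos φ₂ cos Δλ )
  = atan2(-0.6716, -0.1112) = 260.60°

260.6°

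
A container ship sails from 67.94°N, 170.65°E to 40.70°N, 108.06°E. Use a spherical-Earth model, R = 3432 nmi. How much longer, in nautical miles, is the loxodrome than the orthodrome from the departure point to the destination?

90 nmi

Great circle: cos σ = sin φ₁ sin φ₂ + cos φ₁ cos φ₂ cos Δλ,  σ = 0.7445 rad → d_gc = 2555.1 nmi
Rhumb line: Δψ = -0.8562, q = Δφ/Δψ = 0.5553, d_rh = R√(Δφ²+q²Δλ²) = 2645.0 nmi
Excess = 2645.0 − 2555.1 = 89.9 ≈ 90 nmi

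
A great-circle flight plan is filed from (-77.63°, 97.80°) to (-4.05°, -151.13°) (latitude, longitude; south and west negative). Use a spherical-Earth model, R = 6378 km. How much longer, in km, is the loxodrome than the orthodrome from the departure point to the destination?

Great circle: cos σ = sin φ₁ sin φ₂ + cos φ₁ cos φ₂ cos Δλ,  σ = 1.5786 rad → d_gc = 10068.5 km
Rhumb line: Δψ = +2.1515, q = Δφ/Δψ = 0.5969, d_rh = R√(Δφ²+q²Δλ²) = 11025.1 km
Excess = 11025.1 − 10068.5 = 956.6 ≈ 957 km

957 km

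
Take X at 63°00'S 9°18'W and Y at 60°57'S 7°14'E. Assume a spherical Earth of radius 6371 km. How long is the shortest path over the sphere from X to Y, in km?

891 km

Haversine: a = sin²(Δφ/2)+cos φ₁ cos φ₂ sin²(Δλ/2) = 0.00488;  σ = 2·atan2(√a,√(1−a))
σ = 8.009° → d = Rσ = 6371·0.13979 = 891 km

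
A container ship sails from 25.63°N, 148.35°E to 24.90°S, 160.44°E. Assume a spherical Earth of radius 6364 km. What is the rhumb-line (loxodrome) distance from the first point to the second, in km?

5761 km

Δψ = ln[tan(π/4+φ₂/2)/tan(π/4+φ₁/2)] = -0.9120;  Δφ = -0.8819 rad,  Δλ = +0.2110 rad
q = Δφ/Δψ = 0.9670
d = R·√(Δφ² + q²Δλ²) = 6364·0.90521 = 5761 km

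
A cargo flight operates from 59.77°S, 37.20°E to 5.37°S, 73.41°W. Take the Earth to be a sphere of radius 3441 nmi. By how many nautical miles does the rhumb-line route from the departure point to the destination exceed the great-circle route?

Great circle: cos σ = sin φ₁ sin φ₂ + cos φ₁ cos φ₂ cos Δλ,  σ = 1.6665 rad → d_gc = 5734.5 nmi
Rhumb line: Δψ = +1.2151, q = Δφ/Δψ = 0.7814, d_rh = R√(Δφ²+q²Δλ²) = 6133.3 nmi
Excess = 6133.3 − 5734.5 = 398.8 ≈ 399 nmi

399 nmi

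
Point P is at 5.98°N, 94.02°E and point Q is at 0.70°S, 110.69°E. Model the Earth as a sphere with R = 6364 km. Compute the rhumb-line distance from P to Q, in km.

1992 km

Rhumb course C = atan2(Δλ, Δψ) with Δψ = ln[tan(π/4+φ₂/2)/tan(π/4+φ₁/2)] = -0.1168, Δλ = +0.2909 → C = 111.87°
d = R·|Δφ| / |cos C| = 6364·0.11659 / 0.37249 = 1992 km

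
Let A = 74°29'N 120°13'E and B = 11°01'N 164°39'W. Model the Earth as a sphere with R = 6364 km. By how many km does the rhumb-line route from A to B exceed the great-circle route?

Great circle: cos σ = sin φ₁ sin φ₂ + cos φ₁ cos φ₂ cos Δλ,  σ = 1.3166 rad → d_gc = 8378.6 km
Rhumb line: Δψ = -1.7998, q = Δφ/Δψ = 0.6154, d_rh = R√(Δφ²+q²Δλ²) = 8722.0 km
Excess = 8722.0 − 8378.6 = 343.4 ≈ 343 km

343 km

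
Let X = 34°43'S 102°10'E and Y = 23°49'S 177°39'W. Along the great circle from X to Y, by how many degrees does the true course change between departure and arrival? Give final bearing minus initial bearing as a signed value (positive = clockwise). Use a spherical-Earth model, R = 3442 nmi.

-44.9°

At departure: θ₁ = atan2(sin Δλ cos φ₂, cos φ₁ sin φ₂ − sin φ₁ cos φ₂ cos Δλ) = 105.09°
At arrival: θ₂ = atan2(sin Δλ cos φ₁, −cos φ₂ sin φ₁ + sin φ₂ cos φ₁ cos Δλ) = 60.17°
Δθ = θ₂ − θ₁ = -44.9°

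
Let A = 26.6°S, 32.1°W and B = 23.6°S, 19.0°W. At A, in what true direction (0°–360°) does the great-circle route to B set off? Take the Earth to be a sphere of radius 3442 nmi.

78.7°

θ = atan2( sin Δλ·cos φ₂ ,  cos φ₁ sin φ₂ − sin φ₁ cos φ₂ cos Δλ )
  = atan2(+0.2077, +0.0417) = 78.66°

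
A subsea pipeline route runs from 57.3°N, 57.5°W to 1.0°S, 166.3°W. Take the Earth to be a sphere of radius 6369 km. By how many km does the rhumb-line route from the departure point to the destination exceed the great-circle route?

614 km

Great circle: cos σ = sin φ₁ sin φ₂ + cos φ₁ cos φ₂ cos Δλ,  σ = 1.7607 rad → d_gc = 11213.9 km
Rhumb line: Δψ = -1.2438, q = Δφ/Δψ = 0.8181, d_rh = R√(Δφ²+q²Δλ²) = 11827.6 km
Excess = 11827.6 − 11213.9 = 613.7 ≈ 614 km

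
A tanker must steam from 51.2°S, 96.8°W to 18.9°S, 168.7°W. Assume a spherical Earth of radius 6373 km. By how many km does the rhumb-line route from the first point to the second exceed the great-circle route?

183 km

Great circle: cos σ = sin φ₁ sin φ₂ + cos φ₁ cos φ₂ cos Δλ,  σ = 1.1190 rad → d_gc = 7131.1 km
Rhumb line: Δψ = +0.7077, q = Δφ/Δψ = 0.7966, d_rh = R√(Δφ²+q²Δλ²) = 7314.1 km
Excess = 7314.1 − 7131.1 = 183.0 ≈ 183 km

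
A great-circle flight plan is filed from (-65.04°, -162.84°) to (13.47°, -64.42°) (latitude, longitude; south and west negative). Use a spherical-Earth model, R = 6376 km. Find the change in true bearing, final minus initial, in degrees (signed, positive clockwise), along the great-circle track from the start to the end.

Initial bearing θ₁ = atan2(sin Δλ cos φ₂, cos φ₁ sin φ₂ − sin φ₁ cos φ₂ cos Δλ) = 91.83°
Final bearing θ₂ = (initial bearing from the destination back to the start) + 180° = 25.70°
Δθ = θ₂ − θ₁ = -66.1°

-66.1°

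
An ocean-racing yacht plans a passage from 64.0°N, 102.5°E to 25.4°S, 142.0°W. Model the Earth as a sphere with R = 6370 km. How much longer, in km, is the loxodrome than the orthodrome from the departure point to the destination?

Great circle: cos σ = sin φ₁ sin φ₂ + cos φ₁ cos φ₂ cos Δλ,  σ = 2.1604 rad → d_gc = 13761.5 km
Rhumb line: Δψ = -1.9245, q = Δφ/Δψ = 0.8108, d_rh = R√(Δφ²+q²Δλ²) = 14393.7 km
Excess = 14393.7 − 13761.5 = 632.2 ≈ 632 km

632 km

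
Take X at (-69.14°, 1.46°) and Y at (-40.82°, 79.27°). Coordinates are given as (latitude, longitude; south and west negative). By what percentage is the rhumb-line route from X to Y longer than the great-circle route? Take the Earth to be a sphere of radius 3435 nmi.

5.7%

Great circle: σ = 0.8396 rad → d_gc = Rσ = 2884.1 nmi
Rhumb: Δφ = +0.4943, Δλ = +1.3580, Δψ = +0.9107, q = Δφ/Δψ = 0.5427 → d_rh = R√(Δφ²+q²Δλ²) = 3048.4 nmi
Excess = (3048.4 − 2884.1) / 2884.1 = 164.3 / 2884.1 = 5.70% ≈ 5.7%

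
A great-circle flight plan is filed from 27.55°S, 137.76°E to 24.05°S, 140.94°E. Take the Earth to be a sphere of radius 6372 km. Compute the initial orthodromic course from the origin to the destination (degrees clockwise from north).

N = sin Δλ·cos φ₂ = +0.0507;  D = cos φ₁ sin φ₂ − sin φ₁ cos φ₂ cos Δλ = +0.0604
initial course = atan2(N, D) = 39.99°

40.0°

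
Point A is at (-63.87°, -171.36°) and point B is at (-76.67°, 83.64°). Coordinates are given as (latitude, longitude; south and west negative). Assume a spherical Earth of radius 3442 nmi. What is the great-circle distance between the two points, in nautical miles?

1927 nmi

cos σ = sin φ₁ sin φ₂ + cos φ₁ cos φ₂ cos Δλ
      = sin(-63.87°)sin(-76.67°) + cos(-63.87°)cos(-76.67°)cos(-105.00°) = 0.8473
σ = 32.078° → d = Rσ = 3442·0.55986 = 1927 nmi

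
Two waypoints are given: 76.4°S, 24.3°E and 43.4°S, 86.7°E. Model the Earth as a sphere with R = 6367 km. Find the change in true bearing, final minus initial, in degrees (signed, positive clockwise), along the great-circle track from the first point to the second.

-57.3°

At departure: θ₁ = atan2(sin Δλ cos φ₂, cos φ₁ sin φ₂ − sin φ₁ cos φ₂ cos Δλ) = 75.58°
At arrival: θ₂ = atan2(sin Δλ cos φ₁, −cos φ₂ sin φ₁ + sin φ₂ cos φ₁ cos Δλ) = 18.27°
Δθ = θ₂ − θ₁ = -57.3°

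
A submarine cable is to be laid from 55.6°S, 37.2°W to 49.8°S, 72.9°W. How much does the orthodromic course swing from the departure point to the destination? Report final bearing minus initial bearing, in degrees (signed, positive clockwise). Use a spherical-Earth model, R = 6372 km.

Initial bearing θ₁ = atan2(sin Δλ cos φ₂, cos φ₁ sin φ₂ − sin φ₁ cos φ₂ cos Δλ) = 270.15°
Final bearing θ₂ = (initial bearing from the destination back to the start) + 180° = 298.92°
Δθ = θ₂ − θ₁ = +28.8°

+28.8°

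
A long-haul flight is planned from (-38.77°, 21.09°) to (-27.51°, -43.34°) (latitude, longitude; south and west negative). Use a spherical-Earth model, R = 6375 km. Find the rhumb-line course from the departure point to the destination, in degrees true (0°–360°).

Δψ = ln[tan(π/4+φ₂/2)/tan(π/4+φ₁/2)] = +0.2354
Δλ = -1.1245 rad (taken the short way round)
course = atan2(Δλ, Δψ) = 281.82°

281.8°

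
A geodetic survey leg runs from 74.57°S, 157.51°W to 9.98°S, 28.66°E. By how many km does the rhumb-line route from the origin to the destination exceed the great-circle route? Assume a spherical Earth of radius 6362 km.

3331 km

Great circle: cos σ = sin φ₁ sin φ₂ + cos φ₁ cos φ₂ cos Δλ,  σ = 1.6644 rad → d_gc = 10588.9 km
Rhumb line: Δψ = +1.8239, q = Δφ/Δψ = 0.6181, d_rh = R√(Δφ²+q²Δλ²) = 13919.6 km
Excess = 13919.6 − 10588.9 = 3330.7 ≈ 3331 km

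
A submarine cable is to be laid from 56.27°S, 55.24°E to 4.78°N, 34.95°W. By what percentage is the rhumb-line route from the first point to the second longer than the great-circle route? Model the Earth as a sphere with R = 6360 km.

Great circle: σ = 1.6420 rad → d_gc = Rσ = 10443.1 km
Rhumb: Δφ = +1.0655, Δλ = -1.5741, Δψ = +1.2770, q = Δφ/Δψ = 0.8344 → d_rh = R√(Δφ²+q²Δλ²) = 10756.4 km
Excess = (10756.4 − 10443.1) / 10443.1 = 313.3 / 10443.1 = 3.00% ≈ 3.0%

3.0%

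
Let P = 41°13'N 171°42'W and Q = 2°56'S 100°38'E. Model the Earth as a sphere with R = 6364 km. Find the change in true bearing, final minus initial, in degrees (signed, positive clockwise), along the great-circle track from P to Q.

-37.5°

At departure: θ₁ = atan2(sin Δλ cos φ₂, cos φ₁ sin φ₂ − sin φ₁ cos φ₂ cos Δλ) = 266.26°
At arrival: θ₂ = atan2(sin Δλ cos φ₁, −cos φ₂ sin φ₁ + sin φ₂ cos φ₁ cos Δλ) = 228.73°
Δθ = θ₂ − θ₁ = -37.5°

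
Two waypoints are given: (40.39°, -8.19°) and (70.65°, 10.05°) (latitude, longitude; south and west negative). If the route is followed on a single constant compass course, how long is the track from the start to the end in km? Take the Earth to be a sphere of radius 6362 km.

3527 km

Δψ = ln[tan(π/4+φ₂/2)/tan(π/4+φ₁/2)] = +0.9973;  Δφ = +0.5281 rad,  Δλ = +0.3183 rad
q = Δφ/Δψ = 0.5296
d = R·√(Δφ² + q²Δλ²) = 6362·0.55439 = 3527 km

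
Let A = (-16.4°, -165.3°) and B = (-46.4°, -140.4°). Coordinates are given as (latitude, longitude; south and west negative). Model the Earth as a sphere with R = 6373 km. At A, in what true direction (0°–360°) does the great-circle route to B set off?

N = sin Δλ·cos φ₂ = +0.2904;  D = cos φ₁ sin φ₂ − sin φ₁ cos φ₂ cos Δλ = -0.5181
initial course = atan2(N, D) = 150.73°

150.7°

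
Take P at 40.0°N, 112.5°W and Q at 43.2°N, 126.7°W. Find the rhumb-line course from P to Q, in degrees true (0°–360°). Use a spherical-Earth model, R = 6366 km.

286.8°

Meridional parts: M(φ₁)=+0.7629, M(φ₂)=+0.8376 → ΔM = +0.0747;  Δλ = -0.2478 rad
tan C = Δλ / ΔM = -3.3172 → C = 286.78°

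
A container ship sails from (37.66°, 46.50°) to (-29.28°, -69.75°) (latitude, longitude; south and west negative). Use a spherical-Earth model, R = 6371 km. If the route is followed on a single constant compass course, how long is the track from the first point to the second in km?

14229 km

Δψ = ln[tan(π/4+φ₂/2)/tan(π/4+φ₁/2)] = -1.2453;  Δφ = -1.1683 rad,  Δλ = -2.0289 rad
q = Δφ/Δψ = 0.9382
d = R·√(Δφ² + q²Δλ²) = 6371·2.23344 = 14229 km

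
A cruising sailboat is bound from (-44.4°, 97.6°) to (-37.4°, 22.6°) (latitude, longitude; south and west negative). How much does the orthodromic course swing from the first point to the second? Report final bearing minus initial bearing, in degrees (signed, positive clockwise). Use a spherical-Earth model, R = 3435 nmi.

+53.4°

Initial bearing θ₁ = atan2(sin Δλ cos φ₂, cos φ₁ sin φ₂ − sin φ₁ cos φ₂ cos Δλ) = 249.29°
Final bearing θ₂ = (initial bearing from the destination back to the start) + 180° = 302.73°
Δθ = θ₂ − θ₁ = +53.4°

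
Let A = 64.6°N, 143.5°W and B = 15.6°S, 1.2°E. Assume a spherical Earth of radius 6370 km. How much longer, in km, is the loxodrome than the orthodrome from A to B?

Great circle: cos σ = sin φ₁ sin φ₂ + cos φ₁ cos φ₂ cos Δλ,  σ = 2.1896 rad → d_gc = 13948.0 km
Rhumb line: Δψ = -1.7658, q = Δφ/Δψ = 0.7927, d_rh = R√(Δφ²+q²Δλ²) = 15560.8 km
Excess = 15560.8 − 13948.0 = 1612.8 ≈ 1613 km

1613 km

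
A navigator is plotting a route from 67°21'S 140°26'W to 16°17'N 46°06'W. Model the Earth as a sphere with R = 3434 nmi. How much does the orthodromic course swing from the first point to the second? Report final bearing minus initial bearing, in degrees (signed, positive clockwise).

At departure: θ₁ = atan2(sin Δλ cos φ₂, cos φ₁ sin φ₂ − sin φ₁ cos φ₂ cos Δλ) = 87.54°
At arrival: θ₂ = atan2(sin Δλ cos φ₁, −cos φ₂ sin φ₁ + sin φ₂ cos φ₁ cos Δλ) = 23.63°
Δθ = θ₂ − θ₁ = -63.9°

-63.9°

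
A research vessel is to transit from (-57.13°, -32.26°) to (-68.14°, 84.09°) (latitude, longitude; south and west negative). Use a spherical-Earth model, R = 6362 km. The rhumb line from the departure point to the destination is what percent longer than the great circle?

Great circle: σ = 0.8096 rad → d_gc = Rσ = 5150.4 km
Rhumb: Δφ = -0.1922, Δλ = +2.0307, Δψ = -0.4236, q = Δφ/Δψ = 0.4536 → d_rh = R√(Δφ²+q²Δλ²) = 5986.4 km
Excess = (5986.4 − 5150.4) / 5150.4 = 836.0 / 5150.4 = 16.23% ≈ 16.2%

16.2%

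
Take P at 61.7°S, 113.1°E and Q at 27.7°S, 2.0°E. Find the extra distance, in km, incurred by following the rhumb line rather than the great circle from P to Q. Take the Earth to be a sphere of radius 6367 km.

Great circle: cos σ = sin φ₁ sin φ₂ + cos φ₁ cos φ₂ cos Δλ,  σ = 1.3097 rad → d_gc = 8338.6 km
Rhumb line: Δψ = +0.8744, q = Δφ/Δψ = 0.6786, d_rh = R√(Δφ²+q²Δλ²) = 9191.0 km
Excess = 9191.0 − 8338.6 = 852.4 ≈ 852 km

852 km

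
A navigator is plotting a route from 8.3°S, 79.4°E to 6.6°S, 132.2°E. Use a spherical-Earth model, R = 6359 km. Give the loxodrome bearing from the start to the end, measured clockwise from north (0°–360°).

Meridional parts: M(φ₁)=-0.1454, M(φ₂)=-0.1154 → ΔM = +0.0299;  Δλ = +0.9215 rad
tan C = Δλ / ΔM = +30.7955 → C = 88.14°

88.1°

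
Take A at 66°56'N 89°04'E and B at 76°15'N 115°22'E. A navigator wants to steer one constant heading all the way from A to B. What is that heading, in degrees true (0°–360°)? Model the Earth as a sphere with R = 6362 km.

41.1°

Meridional parts: M(φ₁)=+1.5893, M(φ₂)=+2.1155 → ΔM = +0.5262;  Δλ = +0.4590 rad
tan C = Δλ / ΔM = +0.8724 → C = 41.10°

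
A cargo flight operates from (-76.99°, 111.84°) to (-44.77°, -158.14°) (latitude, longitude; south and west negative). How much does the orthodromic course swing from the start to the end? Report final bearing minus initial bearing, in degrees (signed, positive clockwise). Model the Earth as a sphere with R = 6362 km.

-84.6°

At departure: θ₁ = atan2(sin Δλ cos φ₂, cos φ₁ sin φ₂ − sin φ₁ cos φ₂ cos Δλ) = 102.61°
At arrival: θ₂ = atan2(sin Δλ cos φ₁, −cos φ₂ sin φ₁ + sin φ₂ cos φ₁ cos Δλ) = 18.03°
Δθ = θ₂ − θ₁ = -84.6°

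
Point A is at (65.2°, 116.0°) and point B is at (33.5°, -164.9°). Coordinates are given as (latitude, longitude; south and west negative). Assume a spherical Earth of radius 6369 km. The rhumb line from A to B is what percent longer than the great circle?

5.2%

Great circle: σ = 0.9677 rad → d_gc = Rσ = 6163.4 km
Rhumb: Δφ = -0.5533, Δλ = +1.3806, Δψ = -0.8936, q = Δφ/Δψ = 0.6192 → d_rh = R√(Δφ²+q²Δλ²) = 6485.0 km
Excess = (6485.0 − 6163.4) / 6163.4 = 321.6 / 6163.4 = 5.22% ≈ 5.2%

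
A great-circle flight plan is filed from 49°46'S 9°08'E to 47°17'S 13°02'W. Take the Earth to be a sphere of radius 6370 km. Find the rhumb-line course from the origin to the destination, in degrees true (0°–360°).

Δψ = ln[tan(π/4+φ₂/2)/tan(π/4+φ₁/2)] = +0.0655
Δλ = -0.3869 rad (taken the short way round)
course = atan2(Δλ, Δψ) = 279.60°

279.6°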